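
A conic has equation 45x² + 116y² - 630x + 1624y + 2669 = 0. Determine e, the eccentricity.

e = √2059/58

Rearranging, 45(x² - 14x) + 116(y² + 14y) = -2669.
45(x - 7)² + 116(y + 7)² = -2669 + 2205 + 5684 = 5220
Divide by 5220: (x - 7)²/116 + (y + 7)²/45 = 1
Ellipse, center (7, -7), major axis horizontal; a² = 116, b² = 45.
c² = a² - b² = 71, so c = √71.
e = c/a = √71/2√29 = √2059/58.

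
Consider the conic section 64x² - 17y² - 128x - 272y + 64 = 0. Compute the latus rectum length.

17/4

Group the x- and y-terms: 64(x² - 2x) -17(y² + 16y) = -64
Complete the square in x and y: 64(x - 1)² -17(y + 8)² = -64 + 64 - 1088 = -1088
Dividing both sides by -1088: (y + 8)²/64 - (x - 1)²/17 = 1
Hyperbola, center (1, -8), transverse axis vertical; a² = 64, b² = 17.
Latus rectum length = 2b²/a = 2·17/8 = 17/4.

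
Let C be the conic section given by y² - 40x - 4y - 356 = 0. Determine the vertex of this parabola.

(-9, 2)

Only y is squared. Complete the square in y: (y - 2)² = 40(x + 9).
Vertex (-9, 2); 4p = 40 so p = 10. Opens right.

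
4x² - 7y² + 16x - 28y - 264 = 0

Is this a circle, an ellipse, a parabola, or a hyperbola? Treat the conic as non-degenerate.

No xy term. Coefficients of x² and y² are A = 4, C = -7.
A and C have opposite signs ⇒ hyperbola.

hyperbola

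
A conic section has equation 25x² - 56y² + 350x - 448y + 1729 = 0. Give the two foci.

Group the x- and y-terms: 25(x² + 14x) -56(y² + 8y) = -1729
Complete the square: 25(x + 7)² -56(y + 4)² = -1729 + 1225 - 896 = -1400
Dividing both sides by -1400: (y + 4)²/25 - (x + 7)²/56 = 1
Hyperbola, center (-7, -4), transverse axis vertical; a² = 25, b² = 56.
c² = a² + b² = 25 + 56 = 81, so c = 9.
Foci lie on the vertical axis through the center: (h, k ± c).

(-7, -13) and (-7, 5)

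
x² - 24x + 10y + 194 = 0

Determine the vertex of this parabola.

(12, -5)

Only x is squared. Complete the square in x: (x - 12)² = -10(y + 5).
Vertex (12, -5); 4p = -10 so p = -5/2. Opens down.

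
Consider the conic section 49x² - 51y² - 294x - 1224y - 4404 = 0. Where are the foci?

49(x² - 6x) -51(y² + 24y) = 4404
49(x - 3)² -51(y + 12)² = 4404 + 441 - 7344 = -2499
Dividing both sides by -2499: (y + 12)²/49 - (x - 3)²/51 = 1
Hyperbola, center (3, -12), transverse axis vertical; a² = 49, b² = 51.
c² = a² + b² = 49 + 51 = 100, so c = 10.
Foci lie on the vertical axis through the center: (h, k ± c).

(3, -22) and (3, -2)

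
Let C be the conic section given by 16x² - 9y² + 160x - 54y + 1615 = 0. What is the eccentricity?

e = 5/4

Collect terms: 16(x² + 10x) -9(y² + 6y) = -1615
16(x + 5)² -9(y + 3)² = -1615 + 400 - 81 = -1296
Divide by -1296: (y + 3)²/144 - (x + 5)²/81 = 1
Hyperbola, center (-5, -3), transverse axis vertical; a² = 144, b² = 81.
c² = a² + b² = 225, so c = 15.
e = c/a = 15/12 = 5/4.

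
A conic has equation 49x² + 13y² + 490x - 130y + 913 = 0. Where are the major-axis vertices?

(-5, -2) and (-5, 12)

Collect terms: 49(x² + 10x) + 13(y² - 10y) = -913
Complete the square: 49(x + 5)² + 13(y - 5)² = -913 + 1225 + 325 = 637
Divide through by 637 to get (x + 5)²/13 + (y - 5)²/49 = 1.
Ellipse, center (-5, 5), major axis vertical; a² = 49, b² = 13.
a = 7. Vertices at (h, k ± a).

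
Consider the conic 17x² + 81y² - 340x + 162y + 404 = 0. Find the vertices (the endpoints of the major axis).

(1, -1) and (19, -1)

Group the x- and y-terms: 17(x² - 20x) + 81(y² + 2y) = -404
Complete the square: 17(x - 10)² + 81(y + 1)² = -404 + 1700 + 81 = 1377
Divide through by 1377 to get (x - 10)²/81 + (y + 1)²/17 = 1.
Ellipse, center (10, -1), major axis horizontal; a² = 81, b² = 17.
a = 9. Vertices at (h ± a, k).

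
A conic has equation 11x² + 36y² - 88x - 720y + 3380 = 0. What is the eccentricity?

e = 5/6

Rearranging, 11(x² - 8x) + 36(y² - 20y) = -3380.
11(x - 4)² + 36(y - 10)² = -3380 + 176 + 3600 = 396
Divide through by 396 to get (x - 4)²/36 + (y - 10)²/11 = 1.
Ellipse, center (4, 10), major axis horizontal; a² = 36, b² = 11.
c² = a² - b² = 25, so c = 5.
e = c/a = 5/6.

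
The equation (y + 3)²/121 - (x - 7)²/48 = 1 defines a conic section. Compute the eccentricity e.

Center (7, -3). The positive term is the y-term, so the transverse axis is vertical; a² = 121, b² = 48.
c² = a² + b² = 169, so c = 13.
e = c/a = 13/11.

e = 13/11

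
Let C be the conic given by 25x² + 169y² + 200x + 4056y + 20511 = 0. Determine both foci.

(-16, -12) and (8, -12)

Group: 25(x² + 8x) + 169(y² + 24y) = -20511
Completing the square gives 25(x + 4)² + 169(y + 12)² = -20511 + 400 + 24336 = 4225.
Divide through by 4225 to get (x + 4)²/169 + (y + 12)²/25 = 1.
Ellipse, center (-4, -12), major axis horizontal; a² = 169, b² = 25.
c² = a² - b² = 169 - 25 = 144, so c = 12.
Foci lie on the horizontal axis through the center: (h ± c, k).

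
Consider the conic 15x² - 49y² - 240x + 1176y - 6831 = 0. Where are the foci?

Group: 15(x² - 16x) -49(y² - 24y) = 6831
15(x - 8)² -49(y - 12)² = 6831 + 960 - 7056 = 735
Divide by 735: (x - 8)²/49 - (y - 12)²/15 = 1
Hyperbola, center (8, 12), transverse axis horizontal; a² = 49, b² = 15.
c² = a² + b² = 49 + 15 = 64, so c = 8.
Foci lie on the horizontal axis through the center: (h ± c, k).

(0, 12) and (16, 12)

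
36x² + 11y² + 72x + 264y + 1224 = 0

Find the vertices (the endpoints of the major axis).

(-1, -18) and (-1, -6)

36(x² + 2x) + 11(y² + 24y) = -1224
Complete the square: 36(x + 1)² + 11(y + 12)² = -1224 + 36 + 1584 = 396
Divide through by 396 to get (x + 1)²/11 + (y + 12)²/36 = 1.
Ellipse, center (-1, -12), major axis vertical; a² = 36, b² = 11.
a = 6. Vertices at (h, k ± a).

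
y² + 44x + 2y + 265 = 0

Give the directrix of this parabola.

Only y is squared. Complete the square in y: (y + 1)² = -44(x + 6).
Vertex (-6, -1); 4p = -44 so p = -11. Opens left.
Directrix is the vertical line x = h − p = -6 − (-11) = 5.

x = 5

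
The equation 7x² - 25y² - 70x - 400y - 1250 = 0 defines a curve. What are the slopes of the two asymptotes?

√7/5 and -√7/5

7(x² - 10x) -25(y² + 16y) = 1250
Complete the square: 7(x - 5)² -25(y + 8)² = 1250 + 175 - 1600 = -175
Dividing both sides by -175: (y + 8)²/7 - (x - 5)²/25 = 1
Hyperbola, center (5, -8), transverse axis vertical; a² = 7, b² = 25.
For a vertical hyperbola the asymptotes have slope ±a/b.
Here that is ±√7/5.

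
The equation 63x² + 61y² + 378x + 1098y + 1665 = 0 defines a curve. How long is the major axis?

6√7

Group the x- and y-terms: 63(x² + 6x) + 61(y² + 18y) = -1665
Complete the square: 63(x + 3)² + 61(y + 9)² = -1665 + 567 + 4941 = 3843
Dividing both sides by 3843: (x + 3)²/61 + (y + 9)²/63 = 1
Ellipse, center (-3, -9), major axis vertical; a² = 63, b² = 61.
a² = 63 so a = 3√7; the major axis has length 2a = 6√7.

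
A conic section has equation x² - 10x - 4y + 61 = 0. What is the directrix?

Only x is squared. Complete the square in x: (x - 5)² = 4(y - 9).
Vertex (5, 9); 4p = 4 so p = 1. Opens up.
Directrix is the horizontal line y = k − p = 9 − (1) = 8.

y = 8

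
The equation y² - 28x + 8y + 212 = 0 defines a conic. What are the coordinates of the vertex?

(7, -4)

Only y is squared. Complete the square in y: (y + 4)² = 28(x - 7).
Vertex (7, -4); 4p = 28 so p = 7. Opens right.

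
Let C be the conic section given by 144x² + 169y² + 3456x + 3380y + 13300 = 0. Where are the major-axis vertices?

144(x² + 24x) + 169(y² + 20y) = -13300
Completing the square gives 144(x + 12)² + 169(y + 10)² = -13300 + 20736 + 16900 = 24336.
Dividing both sides by 24336: (x + 12)²/169 + (y + 10)²/144 = 1
Ellipse, center (-12, -10), major axis horizontal; a² = 169, b² = 144.
a = 13. Vertices at (h ± a, k).

(-25, -10) and (1, -10)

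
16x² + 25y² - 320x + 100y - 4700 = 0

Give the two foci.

Collect terms: 16(x² - 20x) + 25(y² + 4y) = 4700
Complete the square: 16(x - 10)² + 25(y + 2)² = 4700 + 1600 + 100 = 6400
Divide through by 6400 to get (x - 10)²/400 + (y + 2)²/256 = 1.
Ellipse, center (10, -2), major axis horizontal; a² = 400, b² = 256.
c² = a² - b² = 400 - 256 = 144, so c = 12.
Foci lie on the horizontal axis through the center: (h ± c, k).

(-2, -2) and (22, -2)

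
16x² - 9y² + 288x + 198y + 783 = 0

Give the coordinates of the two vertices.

Rearranging, 16(x² + 18x) -9(y² - 22y) = -783.
Complete the square: 16(x + 9)² -9(y - 11)² = -783 + 1296 - 1089 = -576
Divide through by -576 to get (y - 11)²/64 - (x + 9)²/36 = 1.
Hyperbola, center (-9, 11), transverse axis vertical; a² = 64, b² = 36.
a = 8. Vertices at (h, k ± a).

(-9, 3) and (-9, 19)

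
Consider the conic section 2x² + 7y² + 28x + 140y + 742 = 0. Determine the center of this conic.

Group the x- and y-terms: 2(x² + 14x) + 7(y² + 20y) = -742
2(x + 7)² + 7(y + 10)² = -742 + 98 + 700 = 56
Dividing both sides by 56: (x + 7)²/28 + (y + 10)²/8 = 1
Ellipse with center (-7, -10).

(-7, -10)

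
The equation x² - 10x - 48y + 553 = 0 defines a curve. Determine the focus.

Only x is squared. Complete the square in x: (x - 5)² = 48(y - 11).
Vertex (5, 11); 4p = 48 so p = 12. Opens up.
Focus is p units from the vertex along the axis: (h, k + p).

(5, 23)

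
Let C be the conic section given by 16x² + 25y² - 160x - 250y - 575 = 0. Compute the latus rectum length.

Collect terms: 16(x² - 10x) + 25(y² - 10y) = 575
Completing the square gives 16(x - 5)² + 25(y - 5)² = 575 + 400 + 625 = 1600.
Divide by 1600: (x - 5)²/100 + (y - 5)²/64 = 1
Ellipse, center (5, 5), major axis horizontal; a² = 100, b² = 64.
Latus rectum length = 2b²/a = 2·64/10 = 64/5.

64/5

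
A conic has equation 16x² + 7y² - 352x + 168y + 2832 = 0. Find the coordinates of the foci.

(11, -15) and (11, -9)

Rearranging, 16(x² - 22x) + 7(y² + 24y) = -2832.
Complete the square in x and y: 16(x - 11)² + 7(y + 12)² = -2832 + 1936 + 1008 = 112
Divide by 112: (x - 11)²/7 + (y + 12)²/16 = 1
Ellipse, center (11, -12), major axis vertical; a² = 16, b² = 7.
c² = a² - b² = 16 - 7 = 9, so c = 3.
Foci lie on the vertical axis through the center: (h, k ± c).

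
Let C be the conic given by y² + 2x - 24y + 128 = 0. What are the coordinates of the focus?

Only y is squared. Complete the square in y: (y - 12)² = -2(x - 8).
Vertex (8, 12); 4p = -2 so p = -1/2. Opens left.
Focus is p units from the vertex along the axis: (h + p, k).

(15/2, 12)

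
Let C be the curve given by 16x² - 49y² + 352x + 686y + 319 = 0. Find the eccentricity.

e = √65/4

Collect terms: 16(x² + 22x) -49(y² - 14y) = -319
Completing the square gives 16(x + 11)² -49(y - 7)² = -319 + 1936 - 2401 = -784.
Dividing both sides by -784: (y - 7)²/16 - (x + 11)²/49 = 1
Hyperbola, center (-11, 7), transverse axis vertical; a² = 16, b² = 49.
c² = a² + b² = 65, so c = √65.
e = c/a = √65/4.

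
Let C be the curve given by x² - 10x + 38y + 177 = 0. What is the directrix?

Only x is squared. Complete the square in x: (x - 5)² = -38(y + 4).
Vertex (5, -4); 4p = -38 so p = -19/2. Opens down.
Directrix is the horizontal line y = k − p = -4 − (-19/2) = 11/2.

y = 11/2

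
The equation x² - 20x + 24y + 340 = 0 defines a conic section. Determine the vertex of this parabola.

(10, -10)

Only x is squared. Complete the square in x: (x - 10)² = -24(y + 10).
Vertex (10, -10); 4p = -24 so p = -6. Opens down.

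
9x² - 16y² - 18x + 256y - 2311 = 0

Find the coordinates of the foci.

Collect terms: 9(x² - 2x) -16(y² - 16y) = 2311
9(x - 1)² -16(y - 8)² = 2311 + 9 - 1024 = 1296
Divide through by 1296 to get (x - 1)²/144 - (y - 8)²/81 = 1.
Hyperbola, center (1, 8), transverse axis horizontal; a² = 144, b² = 81.
c² = a² + b² = 144 + 81 = 225, so c = 15.
Foci lie on the horizontal axis through the center: (h ± c, k).

(-14, 8) and (16, 8)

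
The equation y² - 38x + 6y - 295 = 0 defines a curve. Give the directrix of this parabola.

x = -35/2

Only y is squared. Complete the square in y: (y + 3)² = 38(x + 8).
Vertex (-8, -3); 4p = 38 so p = 19/2. Opens right.
Directrix is the vertical line x = h − p = -8 − (19/2) = -35/2.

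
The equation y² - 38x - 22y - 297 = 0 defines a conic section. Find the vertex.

(-11, 11)

Only y is squared. Complete the square in y: (y - 11)² = 38(x + 11).
Vertex (-11, 11); 4p = 38 so p = 19/2. Opens right.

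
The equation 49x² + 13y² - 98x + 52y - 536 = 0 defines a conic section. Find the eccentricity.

e = 6/7

Rearranging, 49(x² - 2x) + 13(y² + 4y) = 536.
Completing the square gives 49(x - 1)² + 13(y + 2)² = 536 + 49 + 52 = 637.
Divide by 637: (x - 1)²/13 + (y + 2)²/49 = 1
Ellipse, center (1, -2), major axis vertical; a² = 49, b² = 13.
c² = a² - b² = 36, so c = 6.
e = c/a = 6/7.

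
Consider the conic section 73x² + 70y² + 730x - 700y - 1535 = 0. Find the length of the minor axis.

Group the x- and y-terms: 73(x² + 10x) + 70(y² - 10y) = 1535
Completing the square gives 73(x + 5)² + 70(y - 5)² = 1535 + 1825 + 1750 = 5110.
Divide by 5110: (x + 5)²/70 + (y - 5)²/73 = 1
Ellipse, center (-5, 5), major axis vertical; a² = 73, b² = 70.
b² = 70 so b = √70; the minor axis has length 2b = 2√70.

2√70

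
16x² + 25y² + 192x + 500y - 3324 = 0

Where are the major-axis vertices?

Rearranging, 16(x² + 12x) + 25(y² + 20y) = 3324.
Completing the square gives 16(x + 6)² + 25(y + 10)² = 3324 + 576 + 2500 = 6400.
Divide by 6400: (x + 6)²/400 + (y + 10)²/256 = 1
Ellipse, center (-6, -10), major axis horizontal; a² = 400, b² = 256.
a = 20. Vertices at (h ± a, k).

(-26, -10) and (14, -10)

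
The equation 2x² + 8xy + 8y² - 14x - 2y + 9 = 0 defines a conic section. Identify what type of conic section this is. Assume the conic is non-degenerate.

parabola

A = 2, B = 8, C = 8.
Discriminant B² − 4AC = 8² − 4·2·8 = 0.
B² − 4AC = 0 ⇒ parabola.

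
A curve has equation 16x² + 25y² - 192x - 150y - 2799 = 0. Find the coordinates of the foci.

(-3, 3) and (15, 3)

Collect terms: 16(x² - 12x) + 25(y² - 6y) = 2799
Complete the square: 16(x - 6)² + 25(y - 3)² = 2799 + 576 + 225 = 3600
Divide by 3600: (x - 6)²/225 + (y - 3)²/144 = 1
Ellipse, center (6, 3), major axis horizontal; a² = 225, b² = 144.
c² = a² - b² = 225 - 144 = 81, so c = 9.
Foci lie on the horizontal axis through the center: (h ± c, k).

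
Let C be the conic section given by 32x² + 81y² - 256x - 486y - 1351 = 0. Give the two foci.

(-3, 3) and (11, 3)

Rearranging, 32(x² - 8x) + 81(y² - 6y) = 1351.
Complete the square in x and y: 32(x - 4)² + 81(y - 3)² = 1351 + 512 + 729 = 2592
Divide through by 2592 to get (x - 4)²/81 + (y - 3)²/32 = 1.
Ellipse, center (4, 3), major axis horizontal; a² = 81, b² = 32.
c² = a² - b² = 81 - 32 = 49, so c = 7.
Foci lie on the horizontal axis through the center: (h ± c, k).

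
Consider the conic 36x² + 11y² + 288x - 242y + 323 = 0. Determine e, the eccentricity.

36(x² + 8x) + 11(y² - 22y) = -323
Complete the square in x and y: 36(x + 4)² + 11(y - 11)² = -323 + 576 + 1331 = 1584
Dividing both sides by 1584: (x + 4)²/44 + (y - 11)²/144 = 1
Ellipse, center (-4, 11), major axis vertical; a² = 144, b² = 44.
c² = a² - b² = 100, so c = 10.
e = c/a = 10/12 = 5/6.

e = 5/6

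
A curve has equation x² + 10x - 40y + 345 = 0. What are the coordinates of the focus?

(-5, 18)

Only x is squared. Complete the square in x: (x + 5)² = 40(y - 8).
Vertex (-5, 8); 4p = 40 so p = 10. Opens up.
Focus is p units from the vertex along the axis: (h, k + p).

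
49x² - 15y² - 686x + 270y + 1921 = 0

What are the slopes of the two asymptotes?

Rearranging, 49(x² - 14x) -15(y² - 18y) = -1921.
Completing the square gives 49(x - 7)² -15(y - 9)² = -1921 + 2401 - 1215 = -735.
Divide through by -735 to get (y - 9)²/49 - (x - 7)²/15 = 1.
Hyperbola, center (7, 9), transverse axis vertical; a² = 49, b² = 15.
For a vertical hyperbola the asymptotes have slope ±a/b.
Here that is ±7/√15 = ±7√15/15.

7√15/15 and -7√15/15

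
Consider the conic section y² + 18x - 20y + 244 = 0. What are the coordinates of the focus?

(-25/2, 10)

Only y is squared. Complete the square in y: (y - 10)² = -18(x + 8).
Vertex (-8, 10); 4p = -18 so p = -9/2. Opens left.
Focus is p units from the vertex along the axis: (h + p, k).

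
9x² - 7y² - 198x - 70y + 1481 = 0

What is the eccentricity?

Rearranging, 9(x² - 22x) -7(y² + 10y) = -1481.
9(x - 11)² -7(y + 5)² = -1481 + 1089 - 175 = -567
Divide through by -567 to get (y + 5)²/81 - (x - 11)²/63 = 1.
Hyperbola, center (11, -5), transverse axis vertical; a² = 81, b² = 63.
c² = a² + b² = 144, so c = 12.
e = c/a = 12/9 = 4/3.

e = 4/3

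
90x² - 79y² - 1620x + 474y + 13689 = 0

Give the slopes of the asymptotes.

Rearranging, 90(x² - 18x) -79(y² - 6y) = -13689.
90(x - 9)² -79(y - 3)² = -13689 + 7290 - 711 = -7110
Divide through by -7110 to get (y - 3)²/90 - (x - 9)²/79 = 1.
Hyperbola, center (9, 3), transverse axis vertical; a² = 90, b² = 79.
For a vertical hyperbola the asymptotes have slope ±a/b.
Here that is ±3√10/√79 = ±3√790/79.

3√790/79 and -3√790/79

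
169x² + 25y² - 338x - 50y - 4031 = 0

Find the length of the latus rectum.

50/13

169(x² - 2x) + 25(y² - 2y) = 4031
Completing the square gives 169(x - 1)² + 25(y - 1)² = 4031 + 169 + 25 = 4225.
Divide through by 4225 to get (x - 1)²/25 + (y - 1)²/169 = 1.
Ellipse, center (1, 1), major axis vertical; a² = 169, b² = 25.
Latus rectum length = 2b²/a = 2·25/13 = 50/13.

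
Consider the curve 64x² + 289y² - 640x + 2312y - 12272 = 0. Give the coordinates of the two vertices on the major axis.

Rearranging, 64(x² - 10x) + 289(y² + 8y) = 12272.
Completing the square gives 64(x - 5)² + 289(y + 4)² = 12272 + 1600 + 4624 = 18496.
Dividing both sides by 18496: (x - 5)²/289 + (y + 4)²/64 = 1
Ellipse, center (5, -4), major axis horizontal; a² = 289, b² = 64.
a = 17. Vertices at (h ± a, k).

(-12, -4) and (22, -4)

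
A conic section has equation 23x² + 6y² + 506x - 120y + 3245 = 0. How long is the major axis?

2√23

23(x² + 22x) + 6(y² - 20y) = -3245
23(x + 11)² + 6(y - 10)² = -3245 + 2783 + 600 = 138
Divide by 138: (x + 11)²/6 + (y - 10)²/23 = 1
Ellipse, center (-11, 10), major axis vertical; a² = 23, b² = 6.
a² = 23 so a = √23; the major axis has length 2a = 2√23.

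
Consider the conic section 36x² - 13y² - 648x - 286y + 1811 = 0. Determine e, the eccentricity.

e = 7/6

Rearranging, 36(x² - 18x) -13(y² + 22y) = -1811.
Completing the square gives 36(x - 9)² -13(y + 11)² = -1811 + 2916 - 1573 = -468.
Dividing both sides by -468: (y + 11)²/36 - (x - 9)²/13 = 1
Hyperbola, center (9, -11), transverse axis vertical; a² = 36, b² = 13.
c² = a² + b² = 49, so c = 7.
e = c/a = 7/6.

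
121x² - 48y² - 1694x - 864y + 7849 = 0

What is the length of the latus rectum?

96/11

121(x² - 14x) -48(y² + 18y) = -7849
Completing the square gives 121(x - 7)² -48(y + 9)² = -7849 + 5929 - 3888 = -5808.
Dividing both sides by -5808: (y + 9)²/121 - (x - 7)²/48 = 1
Hyperbola, center (7, -9), transverse axis vertical; a² = 121, b² = 48.
Latus rectum length = 2b²/a = 2·48/11 = 96/11.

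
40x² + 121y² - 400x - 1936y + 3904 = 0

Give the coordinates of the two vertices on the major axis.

(-6, 8) and (16, 8)

Group the x- and y-terms: 40(x² - 10x) + 121(y² - 16y) = -3904
Complete the square: 40(x - 5)² + 121(y - 8)² = -3904 + 1000 + 7744 = 4840
Divide by 4840: (x - 5)²/121 + (y - 8)²/40 = 1
Ellipse, center (5, 8), major axis horizontal; a² = 121, b² = 40.
a = 11. Vertices at (h ± a, k).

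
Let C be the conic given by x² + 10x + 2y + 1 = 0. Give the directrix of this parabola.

y = 25/2

Only x is squared. Complete the square in x: (x + 5)² = -2(y - 12).
Vertex (-5, 12); 4p = -2 so p = -1/2. Opens down.
Directrix is the horizontal line y = k − p = 12 − (-1/2) = 25/2.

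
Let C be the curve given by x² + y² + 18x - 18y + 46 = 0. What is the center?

Collect terms: (x² + 18x) + (y² - 18y) = -46
Complete the square: (x + 9)² + (y - 9)² = -46 + 81 + 81 = 116
So (x + 9)² + (y - 9)² = 116.
Circle centered at (-9, 9) with r² = 116.

(-9, 9)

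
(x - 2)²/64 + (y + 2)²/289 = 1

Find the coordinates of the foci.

(2, -17) and (2, 13)

Center (2, -2). The larger denominator 289 sits under the y-term, so the major axis is vertical; a² = 289, b² = 64.
c² = a² - b² = 289 - 64 = 225, so c = 15.
Foci lie on the vertical axis through the center: (h, k ± c).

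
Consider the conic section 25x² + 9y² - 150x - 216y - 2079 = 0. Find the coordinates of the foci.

Group the x- and y-terms: 25(x² - 6x) + 9(y² - 24y) = 2079
Complete the square in x and y: 25(x - 3)² + 9(y - 12)² = 2079 + 225 + 1296 = 3600
Divide through by 3600 to get (x - 3)²/144 + (y - 12)²/400 = 1.
Ellipse, center (3, 12), major axis vertical; a² = 400, b² = 144.
c² = a² - b² = 400 - 144 = 256, so c = 16.
Foci lie on the vertical axis through the center: (h, k ± c).

(3, -4) and (3, 28)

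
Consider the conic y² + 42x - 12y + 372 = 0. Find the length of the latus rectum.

42

Only y is squared. Complete the square in y: (y - 6)² = -42(x + 8).
Vertex (-8, 6); 4p = -42 so p = -21/2. Opens left.
Latus rectum length = |4p| = 42.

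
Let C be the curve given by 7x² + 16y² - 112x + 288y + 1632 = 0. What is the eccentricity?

e = 3/4

7(x² - 16x) + 16(y² + 18y) = -1632
7(x - 8)² + 16(y + 9)² = -1632 + 448 + 1296 = 112
Divide by 112: (x - 8)²/16 + (y + 9)²/7 = 1
Ellipse, center (8, -9), major axis horizontal; a² = 16, b² = 7.
c² = a² - b² = 9, so c = 3.
e = c/a = 3/4.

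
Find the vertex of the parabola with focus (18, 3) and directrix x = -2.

(8, 3)

The vertex is the midpoint between the focus and the directrix along the axis of symmetry.
Axis is horizontal (directrix is vertical). Vertex x-coordinate = (18 + (-2))/2 = 8; y-coordinate = 3.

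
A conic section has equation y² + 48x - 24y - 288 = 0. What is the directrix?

Only y is squared. Complete the square in y: (y - 12)² = -48(x - 9).
Vertex (9, 12); 4p = -48 so p = -12. Opens left.
Directrix is the vertical line x = h − p = 9 − (-12) = 21.

x = 21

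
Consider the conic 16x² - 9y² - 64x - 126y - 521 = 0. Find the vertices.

Collect terms: 16(x² - 4x) -9(y² + 14y) = 521
Complete the square in x and y: 16(x - 2)² -9(y + 7)² = 521 + 64 - 441 = 144
Dividing both sides by 144: (x - 2)²/9 - (y + 7)²/16 = 1
Hyperbola, center (2, -7), transverse axis horizontal; a² = 9, b² = 16.
a = 3. Vertices at (h ± a, k).

(-1, -7) and (5, -7)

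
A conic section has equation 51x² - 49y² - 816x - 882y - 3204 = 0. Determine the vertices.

(1, -9) and (15, -9)

Group: 51(x² - 16x) -49(y² + 18y) = 3204
51(x - 8)² -49(y + 9)² = 3204 + 3264 - 3969 = 2499
Dividing both sides by 2499: (x - 8)²/49 - (y + 9)²/51 = 1
Hyperbola, center (8, -9), transverse axis horizontal; a² = 49, b² = 51.
a = 7. Vertices at (h ± a, k).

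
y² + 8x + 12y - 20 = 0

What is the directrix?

Only y is squared. Complete the square in y: (y + 6)² = -8(x - 7).
Vertex (7, -6); 4p = -8 so p = -2. Opens left.
Directrix is the vertical line x = h − p = 7 − (-2) = 9.

x = 9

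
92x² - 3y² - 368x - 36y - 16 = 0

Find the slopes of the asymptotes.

Group the x- and y-terms: 92(x² - 4x) -3(y² + 12y) = 16
92(x - 2)² -3(y + 6)² = 16 + 368 - 108 = 276
Divide through by 276 to get (x - 2)²/3 - (y + 6)²/92 = 1.
Hyperbola, center (2, -6), transverse axis horizontal; a² = 3, b² = 92.
For a horizontal hyperbola the asymptotes have slope ±b/a.
Here that is ±2√23/√3 = ±2√69/3.

2√69/3 and -2√69/3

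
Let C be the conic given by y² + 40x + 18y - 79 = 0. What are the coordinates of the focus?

Only y is squared. Complete the square in y: (y + 9)² = -40(x - 4).
Vertex (4, -9); 4p = -40 so p = -10. Opens left.
Focus is p units from the vertex along the axis: (h + p, k).

(-6, -9)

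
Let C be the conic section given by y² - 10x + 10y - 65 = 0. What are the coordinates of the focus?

(-13/2, -5)

Only y is squared. Complete the square in y: (y + 5)² = 10(x + 9).
Vertex (-9, -5); 4p = 10 so p = 5/2. Opens right.
Focus is p units from the vertex along the axis: (h + p, k).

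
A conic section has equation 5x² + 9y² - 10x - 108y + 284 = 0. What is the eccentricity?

5(x² - 2x) + 9(y² - 12y) = -284
Complete the square in x and y: 5(x - 1)² + 9(y - 6)² = -284 + 5 + 324 = 45
Dividing both sides by 45: (x - 1)²/9 + (y - 6)²/5 = 1
Ellipse, center (1, 6), major axis horizontal; a² = 9, b² = 5.
c² = a² - b² = 4, so c = 2.
e = c/a = 2/3.

e = 2/3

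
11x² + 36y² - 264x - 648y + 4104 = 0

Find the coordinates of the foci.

Rearranging, 11(x² - 24x) + 36(y² - 18y) = -4104.
Completing the square gives 11(x - 12)² + 36(y - 9)² = -4104 + 1584 + 2916 = 396.
Dividing both sides by 396: (x - 12)²/36 + (y - 9)²/11 = 1
Ellipse, center (12, 9), major axis horizontal; a² = 36, b² = 11.
c² = a² - b² = 36 - 11 = 25, so c = 5.
Foci lie on the horizontal axis through the center: (h ± c, k).

(7, 9) and (17, 9)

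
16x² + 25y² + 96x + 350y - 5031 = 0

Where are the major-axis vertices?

16(x² + 6x) + 25(y² + 14y) = 5031
16(x + 3)² + 25(y + 7)² = 5031 + 144 + 1225 = 6400
Divide through by 6400 to get (x + 3)²/400 + (y + 7)²/256 = 1.
Ellipse, center (-3, -7), major axis horizontal; a² = 400, b² = 256.
a = 20. Vertices at (h ± a, k).

(-23, -7) and (17, -7)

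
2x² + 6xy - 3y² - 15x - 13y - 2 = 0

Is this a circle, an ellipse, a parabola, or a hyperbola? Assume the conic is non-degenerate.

A = 2, B = 6, C = -3.
Discriminant B² − 4AC = 6² − 4·2·(-3) = 60.
B² − 4AC > 0 ⇒ hyperbola.

hyperbola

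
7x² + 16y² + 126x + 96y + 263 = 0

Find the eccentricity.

Group the x- and y-terms: 7(x² + 18x) + 16(y² + 6y) = -263
Complete the square: 7(x + 9)² + 16(y + 3)² = -263 + 567 + 144 = 448
Divide by 448: (x + 9)²/64 + (y + 3)²/28 = 1
Ellipse, center (-9, -3), major axis horizontal; a² = 64, b² = 28.
c² = a² - b² = 36, so c = 6.
e = c/a = 6/8 = 3/4.

e = 3/4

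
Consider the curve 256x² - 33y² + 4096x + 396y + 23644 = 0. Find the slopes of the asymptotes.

Group the x- and y-terms: 256(x² + 16x) -33(y² - 12y) = -23644
256(x + 8)² -33(y - 6)² = -23644 + 16384 - 1188 = -8448
Divide by -8448: (y - 6)²/256 - (x + 8)²/33 = 1
Hyperbola, center (-8, 6), transverse axis vertical; a² = 256, b² = 33.
For a vertical hyperbola the asymptotes have slope ±a/b.
Here that is ±16/√33 = ±16√33/33.

16√33/33 and -16√33/33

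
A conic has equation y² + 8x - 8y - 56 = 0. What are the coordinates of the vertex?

Only y is squared. Complete the square in y: (y - 4)² = -8(x - 9).
Vertex (9, 4); 4p = -8 so p = -2. Opens left.

(9, 4)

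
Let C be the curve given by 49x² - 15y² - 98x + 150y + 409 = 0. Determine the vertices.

(1, -2) and (1, 12)

Group the x- and y-terms: 49(x² - 2x) -15(y² - 10y) = -409
49(x - 1)² -15(y - 5)² = -409 + 49 - 375 = -735
Divide by -735: (y - 5)²/49 - (x - 1)²/15 = 1
Hyperbola, center (1, 5), transverse axis vertical; a² = 49, b² = 15.
a = 7. Vertices at (h, k ± a).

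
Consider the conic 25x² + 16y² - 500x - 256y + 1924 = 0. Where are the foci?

Group the x- and y-terms: 25(x² - 20x) + 16(y² - 16y) = -1924
Complete the square: 25(x - 10)² + 16(y - 8)² = -1924 + 2500 + 1024 = 1600
Divide by 1600: (x - 10)²/64 + (y - 8)²/100 = 1
Ellipse, center (10, 8), major axis vertical; a² = 100, b² = 64.
c² = a² - b² = 100 - 64 = 36, so c = 6.
Foci lie on the vertical axis through the center: (h, k ± c).

(10, 2) and (10, 14)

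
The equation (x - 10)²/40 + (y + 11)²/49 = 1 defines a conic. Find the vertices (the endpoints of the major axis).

Center (10, -11). The larger denominator 49 sits under the y-term, so the major axis is vertical; a² = 49, b² = 40.
a = 7. Vertices at (h, k ± a).

(10, -18) and (10, -4)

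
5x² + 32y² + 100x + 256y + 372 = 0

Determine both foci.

5(x² + 20x) + 32(y² + 8y) = -372
Complete the square in x and y: 5(x + 10)² + 32(y + 4)² = -372 + 500 + 512 = 640
Divide through by 640 to get (x + 10)²/128 + (y + 4)²/20 = 1.
Ellipse, center (-10, -4), major axis horizontal; a² = 128, b² = 20.
c² = a² - b² = 128 - 20 = 108, so c = 6√3.
Foci lie on the horizontal axis through the center: (h ± c, k).

(-10 - 6√3, -4) and (-10 + 6√3, -4)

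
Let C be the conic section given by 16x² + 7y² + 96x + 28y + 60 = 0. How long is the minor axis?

2√7

Collect terms: 16(x² + 6x) + 7(y² + 4y) = -60
16(x + 3)² + 7(y + 2)² = -60 + 144 + 28 = 112
Divide by 112: (x + 3)²/7 + (y + 2)²/16 = 1
Ellipse, center (-3, -2), major axis vertical; a² = 16, b² = 7.
b² = 7 so b = √7; the minor axis has length 2b = 2√7.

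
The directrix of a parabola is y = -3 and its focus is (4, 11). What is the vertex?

(4, 4)

The vertex is the midpoint between the focus and the directrix along the axis of symmetry.
Axis is vertical (directrix is horizontal). Vertex y-coordinate = (11 + (-3))/2 = 4; x-coordinate = 4.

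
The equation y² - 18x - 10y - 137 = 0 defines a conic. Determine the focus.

Only y is squared. Complete the square in y: (y - 5)² = 18(x + 9).
Vertex (-9, 5); 4p = 18 so p = 9/2. Opens right.
Focus is p units from the vertex along the axis: (h + p, k).

(-9/2, 5)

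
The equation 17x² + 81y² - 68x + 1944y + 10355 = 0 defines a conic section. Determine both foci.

Group: 17(x² - 4x) + 81(y² + 24y) = -10355
Complete the square in x and y: 17(x - 2)² + 81(y + 12)² = -10355 + 68 + 11664 = 1377
Dividing both sides by 1377: (x - 2)²/81 + (y + 12)²/17 = 1
Ellipse, center (2, -12), major axis horizontal; a² = 81, b² = 17.
c² = a² - b² = 81 - 17 = 64, so c = 8.
Foci lie on the horizontal axis through the center: (h ± c, k).

(-6, -12) and (10, -12)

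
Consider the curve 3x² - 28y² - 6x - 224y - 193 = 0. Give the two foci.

(1, -4 - √93) and (1, -4 + √93)

Rearranging, 3(x² - 2x) -28(y² + 8y) = 193.
3(x - 1)² -28(y + 4)² = 193 + 3 - 448 = -252
Dividing both sides by -252: (y + 4)²/9 - (x - 1)²/84 = 1
Hyperbola, center (1, -4), transverse axis vertical; a² = 9, b² = 84.
c² = a² + b² = 9 + 84 = 93, so c = √93.
Foci lie on the vertical axis through the center: (h, k ± c).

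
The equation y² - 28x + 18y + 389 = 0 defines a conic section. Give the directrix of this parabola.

Only y is squared. Complete the square in y: (y + 9)² = 28(x - 11).
Vertex (11, -9); 4p = 28 so p = 7. Opens right.
Directrix is the vertical line x = h − p = 11 − (7) = 4.

x = 4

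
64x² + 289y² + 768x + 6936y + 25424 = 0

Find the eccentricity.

e = 15/17

Rearranging, 64(x² + 12x) + 289(y² + 24y) = -25424.
Completing the square gives 64(x + 6)² + 289(y + 12)² = -25424 + 2304 + 41616 = 18496.
Divide by 18496: (x + 6)²/289 + (y + 12)²/64 = 1
Ellipse, center (-6, -12), major axis horizontal; a² = 289, b² = 64.
c² = a² - b² = 225, so c = 15.
e = c/a = 15/17.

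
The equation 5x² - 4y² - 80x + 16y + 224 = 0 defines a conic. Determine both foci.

5(x² - 16x) -4(y² - 4y) = -224
Complete the square: 5(x - 8)² -4(y - 2)² = -224 + 320 - 16 = 80
Divide by 80: (x - 8)²/16 - (y - 2)²/20 = 1
Hyperbola, center (8, 2), transverse axis horizontal; a² = 16, b² = 20.
c² = a² + b² = 16 + 20 = 36, so c = 6.
Foci lie on the horizontal axis through the center: (h ± c, k).

(2, 2) and (14, 2)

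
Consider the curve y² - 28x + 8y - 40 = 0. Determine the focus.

(5, -4)

Only y is squared. Complete the square in y: (y + 4)² = 28(x + 2).
Vertex (-2, -4); 4p = 28 so p = 7. Opens right.
Focus is p units from the vertex along the axis: (h + p, k).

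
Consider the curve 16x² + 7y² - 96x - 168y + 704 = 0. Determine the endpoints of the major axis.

(3, 4) and (3, 20)

Rearranging, 16(x² - 6x) + 7(y² - 24y) = -704.
Complete the square: 16(x - 3)² + 7(y - 12)² = -704 + 144 + 1008 = 448
Divide by 448: (x - 3)²/28 + (y - 12)²/64 = 1
Ellipse, center (3, 12), major axis vertical; a² = 64, b² = 28.
a = 8. Vertices at (h, k ± a).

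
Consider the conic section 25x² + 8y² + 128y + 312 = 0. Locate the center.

(0, -8)

Group the x- and y-terms: 25x² + 8(y² + 16y) = -312
Complete the square: 25x² + 8(y + 8)² = -312 + 0 + 512 = 200
Divide by 200: x²/8 + (y + 8)²/25 = 1
Ellipse with center (0, -8).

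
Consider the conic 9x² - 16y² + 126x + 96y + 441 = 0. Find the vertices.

(-7, 0) and (-7, 6)

Group the x- and y-terms: 9(x² + 14x) -16(y² - 6y) = -441
9(x + 7)² -16(y - 3)² = -441 + 441 - 144 = -144
Dividing both sides by -144: (y - 3)²/9 - (x + 7)²/16 = 1
Hyperbola, center (-7, 3), transverse axis vertical; a² = 9, b² = 16.
a = 3. Vertices at (h, k ± a).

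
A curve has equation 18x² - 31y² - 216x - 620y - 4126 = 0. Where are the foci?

(6 - 7√3, -10) and (6 + 7√3, -10)

Rearranging, 18(x² - 12x) -31(y² + 20y) = 4126.
Complete the square: 18(x - 6)² -31(y + 10)² = 4126 + 648 - 3100 = 1674
Divide by 1674: (x - 6)²/93 - (y + 10)²/54 = 1
Hyperbola, center (6, -10), transverse axis horizontal; a² = 93, b² = 54.
c² = a² + b² = 93 + 54 = 147, so c = 7√3.
Foci lie on the horizontal axis through the center: (h ± c, k).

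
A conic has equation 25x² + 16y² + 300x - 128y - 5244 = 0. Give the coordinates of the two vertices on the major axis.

(-6, -16) and (-6, 24)

25(x² + 12x) + 16(y² - 8y) = 5244
25(x + 6)² + 16(y - 4)² = 5244 + 900 + 256 = 6400
Divide by 6400: (x + 6)²/256 + (y - 4)²/400 = 1
Ellipse, center (-6, 4), major axis vertical; a² = 400, b² = 256.
a = 20. Vertices at (h, k ± a).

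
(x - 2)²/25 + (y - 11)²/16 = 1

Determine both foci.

(-1, 11) and (5, 11)

Center (2, 11). The larger denominator 25 sits under the x-term, so the major axis is horizontal; a² = 25, b² = 16.
c² = a² - b² = 25 - 16 = 9, so c = 3.
Foci lie on the horizontal axis through the center: (h ± c, k).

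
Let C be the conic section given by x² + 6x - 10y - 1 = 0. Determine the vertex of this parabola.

(-3, -1)

Only x is squared. Complete the square in x: (x + 3)² = 10(y + 1).
Vertex (-3, -1); 4p = 10 so p = 5/2. Opens up.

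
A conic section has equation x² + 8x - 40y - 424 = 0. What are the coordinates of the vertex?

(-4, -11)

Only x is squared. Complete the square in x: (x + 4)² = 40(y + 11).
Vertex (-4, -11); 4p = 40 so p = 10. Opens up.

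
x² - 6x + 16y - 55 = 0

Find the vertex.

Only x is squared. Complete the square in x: (x - 3)² = -16(y - 4).
Vertex (3, 4); 4p = -16 so p = -4. Opens down.

(3, 4)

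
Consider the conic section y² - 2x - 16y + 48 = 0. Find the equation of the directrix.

x = -17/2

Only y is squared. Complete the square in y: (y - 8)² = 2(x + 8).
Vertex (-8, 8); 4p = 2 so p = 1/2. Opens right.
Directrix is the vertical line x = h − p = -8 − (1/2) = -17/2.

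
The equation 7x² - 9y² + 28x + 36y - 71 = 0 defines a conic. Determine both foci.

(-6, 2) and (2, 2)

7(x² + 4x) -9(y² - 4y) = 71
7(x + 2)² -9(y - 2)² = 71 + 28 - 36 = 63
Divide through by 63 to get (x + 2)²/9 - (y - 2)²/7 = 1.
Hyperbola, center (-2, 2), transverse axis horizontal; a² = 9, b² = 7.
c² = a² + b² = 9 + 7 = 16, so c = 4.
Foci lie on the horizontal axis through the center: (h ± c, k).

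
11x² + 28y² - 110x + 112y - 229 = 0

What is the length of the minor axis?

2√22

Group: 11(x² - 10x) + 28(y² + 4y) = 229
Completing the square gives 11(x - 5)² + 28(y + 2)² = 229 + 275 + 112 = 616.
Dividing both sides by 616: (x - 5)²/56 + (y + 2)²/22 = 1
Ellipse, center (5, -2), major axis horizontal; a² = 56, b² = 22.
b² = 22 so b = √22; the minor axis has length 2b = 2√22.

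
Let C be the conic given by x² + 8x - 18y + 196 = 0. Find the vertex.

Only x is squared. Complete the square in x: (x + 4)² = 18(y - 10).
Vertex (-4, 10); 4p = 18 so p = 9/2. Opens up.

(-4, 10)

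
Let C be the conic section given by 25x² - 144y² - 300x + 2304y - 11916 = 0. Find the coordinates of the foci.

25(x² - 12x) -144(y² - 16y) = 11916
Completing the square gives 25(x - 6)² -144(y - 8)² = 11916 + 900 - 9216 = 3600.
Divide by 3600: (x - 6)²/144 - (y - 8)²/25 = 1
Hyperbola, center (6, 8), transverse axis horizontal; a² = 144, b² = 25.
c² = a² + b² = 144 + 25 = 169, so c = 13.
Foci lie on the horizontal axis through the center: (h ± c, k).

(-7, 8) and (19, 8)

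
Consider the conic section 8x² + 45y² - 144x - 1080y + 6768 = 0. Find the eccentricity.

e = √185/15

Group the x- and y-terms: 8(x² - 18x) + 45(y² - 24y) = -6768
Completing the square gives 8(x - 9)² + 45(y - 12)² = -6768 + 648 + 6480 = 360.
Divide by 360: (x - 9)²/45 + (y - 12)²/8 = 1
Ellipse, center (9, 12), major axis horizontal; a² = 45, b² = 8.
c² = a² - b² = 37, so c = √37.
e = c/a = √37/3√5 = √185/15.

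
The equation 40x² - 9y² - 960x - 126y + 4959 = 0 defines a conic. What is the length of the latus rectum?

Collect terms: 40(x² - 24x) -9(y² + 14y) = -4959
Complete the square: 40(x - 12)² -9(y + 7)² = -4959 + 5760 - 441 = 360
Divide by 360: (x - 12)²/9 - (y + 7)²/40 = 1
Hyperbola, center (12, -7), transverse axis horizontal; a² = 9, b² = 40.
Latus rectum length = 2b²/a = 2·40/3 = 80/3.

80/3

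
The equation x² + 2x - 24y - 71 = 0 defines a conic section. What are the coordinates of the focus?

(-1, 3)

Only x is squared. Complete the square in x: (x + 1)² = 24(y + 3).
Vertex (-1, -3); 4p = 24 so p = 6. Opens up.
Focus is p units from the vertex along the axis: (h, k + p).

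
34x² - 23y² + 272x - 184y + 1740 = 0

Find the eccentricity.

34(x² + 8x) -23(y² + 8y) = -1740
34(x + 4)² -23(y + 4)² = -1740 + 544 - 368 = -1564
Dividing both sides by -1564: (y + 4)²/68 - (x + 4)²/46 = 1
Hyperbola, center (-4, -4), transverse axis vertical; a² = 68, b² = 46.
c² = a² + b² = 114, so c = √114.
e = c/a = √114/2√17 = √1938/34.

e = √1938/34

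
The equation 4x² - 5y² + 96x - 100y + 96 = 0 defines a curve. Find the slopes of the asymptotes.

2√5/5 and -2√5/5

Collect terms: 4(x² + 24x) -5(y² + 20y) = -96
Complete the square: 4(x + 12)² -5(y + 10)² = -96 + 576 - 500 = -20
Divide by -20: (y + 10)²/4 - (x + 12)²/5 = 1
Hyperbola, center (-12, -10), transverse axis vertical; a² = 4, b² = 5.
For a vertical hyperbola the asymptotes have slope ±a/b.
Here that is ±2/√5 = ±2√5/5.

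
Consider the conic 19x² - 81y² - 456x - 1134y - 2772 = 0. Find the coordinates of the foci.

Group: 19(x² - 24x) -81(y² + 14y) = 2772
Complete the square: 19(x - 12)² -81(y + 7)² = 2772 + 2736 - 3969 = 1539
Divide through by 1539 to get (x - 12)²/81 - (y + 7)²/19 = 1.
Hyperbola, center (12, -7), transverse axis horizontal; a² = 81, b² = 19.
c² = a² + b² = 81 + 19 = 100, so c = 10.
Foci lie on the horizontal axis through the center: (h ± c, k).

(2, -7) and (22, -7)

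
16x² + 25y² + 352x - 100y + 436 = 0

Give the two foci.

(-17, 2) and (-5, 2)

Group the x- and y-terms: 16(x² + 22x) + 25(y² - 4y) = -436
Complete the square in x and y: 16(x + 11)² + 25(y - 2)² = -436 + 1936 + 100 = 1600
Dividing both sides by 1600: (x + 11)²/100 + (y - 2)²/64 = 1
Ellipse, center (-11, 2), major axis horizontal; a² = 100, b² = 64.
c² = a² - b² = 100 - 64 = 36, so c = 6.
Foci lie on the horizontal axis through the center: (h ± c, k).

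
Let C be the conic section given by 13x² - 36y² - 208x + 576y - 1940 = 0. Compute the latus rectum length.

Collect terms: 13(x² - 16x) -36(y² - 16y) = 1940
13(x - 8)² -36(y - 8)² = 1940 + 832 - 2304 = 468
Dividing both sides by 468: (x - 8)²/36 - (y - 8)²/13 = 1
Hyperbola, center (8, 8), transverse axis horizontal; a² = 36, b² = 13.
Latus rectum length = 2b²/a = 2·13/6 = 13/3.

13/3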